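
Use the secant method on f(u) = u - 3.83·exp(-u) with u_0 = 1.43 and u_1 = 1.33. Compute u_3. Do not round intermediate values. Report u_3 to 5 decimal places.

f(u_0) = 0.513447, f(u_1) = 0.317052
u_2 = 1.330000 - (0.317052)·(1.330000 - 1.430000)/(0.317052 - (0.513447)) = 1.168564; f(u_2) = -0.021850
u_3 = 1.168564 - (-0.021850)·(1.168564 - 1.330000)/(-0.021850 - (0.317052)) = 1.178972; f(u_3) = 0.000884

1.17897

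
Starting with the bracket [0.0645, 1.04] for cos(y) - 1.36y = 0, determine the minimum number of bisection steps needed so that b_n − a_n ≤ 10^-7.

24

Initial width b − a = 1.04 − 0.0645 = 0.975500.
After n steps the width is (b−a)/2^n; need (b−a)/2^n ≤ 10^-7.
So n ≥ log₂(0.975500/10^-7) = log₂(9755000.0000) ≈ 23.2177.
Hence n = 24.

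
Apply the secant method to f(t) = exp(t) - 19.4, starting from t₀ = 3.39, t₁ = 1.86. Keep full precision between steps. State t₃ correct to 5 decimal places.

3.13864

f(t_0) = 10.265952, f(t_1) = -12.976263
t_2 = 1.860000 - (-12.976263)·(1.860000 - 3.390000)/(-12.976263 - (10.265952)) = 2.714208; f(t_2) = -4.307350
t_3 = 2.714208 - (-4.307350)·(2.714208 - 1.860000)/(-4.307350 - (-12.976263)) = 3.138641; f(t_3) = 3.672486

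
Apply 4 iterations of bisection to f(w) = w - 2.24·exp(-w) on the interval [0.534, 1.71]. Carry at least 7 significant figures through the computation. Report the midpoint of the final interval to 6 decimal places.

f(0.534000) = -0.779212, f(1.710000) = 1.304861 (opposite signs)
step 1: m = 1.122000, f(m) = 0.392594 > 0 → root in [0.534000, 1.122000]
step 2: m = 0.828000, f(m) = -0.150706 < 0 → root in [0.828000, 1.122000]
step 3: m = 0.975000, f(m) = 0.130089 > 0 → root in [0.828000, 0.975000]
step 4: m = 0.901500, f(m) = -0.007851 < 0 → root in [0.901500, 0.975000]
Midpoint of [0.901500, 0.975000] = 0.938250

0.938250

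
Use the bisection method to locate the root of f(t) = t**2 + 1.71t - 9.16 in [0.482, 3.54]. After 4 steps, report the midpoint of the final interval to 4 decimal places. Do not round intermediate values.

f(0.482000) = -8.103456, f(3.540000) = 9.425000 (opposite signs)
step 1: m = 2.011000, f(m) = -1.677069 < 0 → root in [2.011000, 3.540000]
step 2: m = 2.775500, f(m) = 3.289505 > 0 → root in [2.011000, 2.775500]
step 3: m = 2.393250, f(m) = 0.660103 > 0 → root in [2.011000, 2.393250]
step 4: m = 2.202125, f(m) = -0.545012 < 0 → root in [2.202125, 2.393250]
Midpoint of [2.202125, 2.393250] = 2.297688

2.2977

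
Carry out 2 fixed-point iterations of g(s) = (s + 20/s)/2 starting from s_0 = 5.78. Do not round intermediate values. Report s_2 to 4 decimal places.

s_1 = g(5.780000) = 4.620104
s_2 = g(4.620104) = 4.474505

4.4745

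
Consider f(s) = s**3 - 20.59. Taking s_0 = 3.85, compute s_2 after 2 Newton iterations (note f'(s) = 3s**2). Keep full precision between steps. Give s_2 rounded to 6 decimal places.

2.767515

s_0 = 3.850000: f = 36.476625, f' = 44.467500 → s_1 = 3.850000 - (36.476625)/(44.467500) = 3.029701
s_1 = 3.029701: f = 7.219905, f' = 27.537273 → s_2 = 3.029701 - (7.219905)/(27.537273) = 2.767515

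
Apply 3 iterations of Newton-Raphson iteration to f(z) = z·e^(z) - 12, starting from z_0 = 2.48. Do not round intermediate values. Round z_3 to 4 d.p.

1.8632

f'(z) = (z + 1)·e^(z)
z_0 = 2.480000: f = 17.614336, f' = 41.555600 → z_1 = 2.480000 - (17.614336)/(41.555600) = 2.056126
z_1 = 2.056126: f = 4.069928, f' = 23.885562 → z_2 = 2.056126 - (4.069928)/(23.885562) = 1.885733
z_2 = 1.885733: f = 0.429218, f' = 19.020403 → z_3 = 1.885733 - (0.429218)/(19.020403) = 1.863167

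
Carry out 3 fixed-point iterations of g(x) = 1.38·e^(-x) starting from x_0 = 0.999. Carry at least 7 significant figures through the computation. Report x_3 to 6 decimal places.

0.601632

x_1 = g(0.999000) = 0.508182
x_2 = g(0.508182) = 0.830192
x_3 = g(0.830192) = 0.601632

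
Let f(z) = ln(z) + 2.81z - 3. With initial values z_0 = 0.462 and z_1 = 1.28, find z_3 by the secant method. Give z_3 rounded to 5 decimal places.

f(z_0) = -2.473970, f(z_1) = 0.843660
z_2 = 1.280000 - (0.843660)·(1.280000 - 0.462000)/(0.843660 - (-2.473970)) = 1.071986; f(z_2) = 0.081793
z_3 = 1.071986 - (0.081793)·(1.071986 - 1.280000)/(0.081793 - (0.843660)) = 1.049654; f(z_3) = -0.002013

1.04965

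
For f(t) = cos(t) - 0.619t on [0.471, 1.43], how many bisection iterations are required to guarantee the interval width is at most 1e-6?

20

Initial width b − a = 1.43 − 0.471 = 0.959000.
After n steps the width is (b−a)/2^n; need (b−a)/2^n ≤ 1e-6.
So n ≥ log₂(0.959000/1e-6) = log₂(959000.0000) ≈ 19.8712.
Hence n = 20.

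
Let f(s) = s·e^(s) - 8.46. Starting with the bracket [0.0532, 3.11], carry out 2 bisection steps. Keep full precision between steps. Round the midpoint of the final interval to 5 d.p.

f(0.053200) = -8.403893, f(3.110000) = 61.269448 (opposite signs)
step 1: m = 1.581600, f(m) = -0.769106 < 0 → root in [1.581600, 3.110000]
step 2: m = 2.345800, f(m) = 16.033958 > 0 → root in [1.581600, 2.345800]
Midpoint of [1.581600, 2.345800] = 1.963700

1.96370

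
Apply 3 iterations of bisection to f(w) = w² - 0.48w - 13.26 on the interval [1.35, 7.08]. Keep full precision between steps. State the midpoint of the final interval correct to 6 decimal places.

3.856875

f(1.350000) = -12.085500, f(7.080000) = 33.468000 (opposite signs)
step 1: m = 4.215000, f(m) = 2.483025 > 0 → root in [1.350000, 4.215000]
step 2: m = 2.782500, f(m) = -6.853294 < 0 → root in [2.782500, 4.215000]
step 3: m = 3.498750, f(m) = -2.698148 < 0 → root in [3.498750, 4.215000]
Midpoint of [3.498750, 4.215000] = 3.856875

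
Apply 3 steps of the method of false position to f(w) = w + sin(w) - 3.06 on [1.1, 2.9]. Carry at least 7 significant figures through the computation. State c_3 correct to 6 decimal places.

2.579251

False-position update: c = (a·f(b) − b·f(a))/(f(b) − f(a)); replace the endpoint whose sign matches f(c).
f(1.100000) = -1.068793, f(2.900000) = 0.079249
step 1: c = 2.775746, f(c) = 0.073486 > 0 → new bracket [1.100000, 2.775746]
step 2: c = 2.667940, f(c) = 0.064080 > 0 → new bracket [1.100000, 2.667940]
step 3: c = 2.579251, f(c) = 0.052420 > 0 → new bracket [1.100000, 2.579251]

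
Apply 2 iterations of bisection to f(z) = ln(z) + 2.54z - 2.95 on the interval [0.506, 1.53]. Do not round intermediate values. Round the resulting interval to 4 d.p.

f(0.506000) = -2.345979, f(1.530000) = 1.361468 (opposite signs)
step 1: m = 1.018000, f(m) = -0.346440 < 0 → root in [1.018000, 1.530000]
step 2: m = 1.274000, f(m) = 0.528122 > 0 → root in [1.018000, 1.274000]

[1.0180, 1.2740]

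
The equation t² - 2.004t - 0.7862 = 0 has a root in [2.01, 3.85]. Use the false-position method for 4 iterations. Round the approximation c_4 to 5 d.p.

False-position update: c = (a·f(b) − b·f(a))/(f(b) − f(a)); replace the endpoint whose sign matches f(c).
f(2.010000) = -0.774140, f(3.850000) = 6.320900
step 1: c = 2.210762, f(c) = -0.329097 < 0 → new bracket [2.210762, 3.850000]
step 2: c = 2.291886, f(c) = -0.126399 < 0 → new bracket [2.291886, 3.850000]
step 3: c = 2.322432, f(c) = -0.046662 < 0 → new bracket [2.322432, 3.850000]
step 4: c = 2.333627, f(c) = -0.016975 < 0 → new bracket [2.333627, 3.850000]

2.33363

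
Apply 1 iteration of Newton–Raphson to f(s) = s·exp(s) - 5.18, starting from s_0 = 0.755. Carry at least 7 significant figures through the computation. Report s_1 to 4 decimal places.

1.7121

f'(s) = (s + 1)·exp(s)
s_0 = 0.755000: f = -3.573653, f' = 3.733958 → s_1 = 0.755000 - (-3.573653)/(3.733958) = 1.712068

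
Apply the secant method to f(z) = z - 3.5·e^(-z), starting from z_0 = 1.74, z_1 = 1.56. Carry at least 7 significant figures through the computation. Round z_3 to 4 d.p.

1.1373

f(z_0) = 1.125679, f(z_1) = 0.824524
z_2 = 1.560000 - (0.824524)·(1.560000 - 1.740000)/(0.824524 - (1.125679)) = 1.067183; f(z_2) = -0.136734
z_3 = 1.067183 - (-0.136734)·(1.067183 - 1.560000)/(-0.136734 - (0.824524)) = 1.137283; f(z_3) = 0.014872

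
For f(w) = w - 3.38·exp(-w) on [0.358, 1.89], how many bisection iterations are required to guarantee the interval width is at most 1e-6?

Initial width b − a = 1.89 − 0.358 = 1.532000.
After n steps the width is (b−a)/2^n; need (b−a)/2^n ≤ 1e-6.
So n ≥ log₂(1.532000/1e-6) = log₂(1532000.0000) ≈ 20.5470.
Hence n = 21.

21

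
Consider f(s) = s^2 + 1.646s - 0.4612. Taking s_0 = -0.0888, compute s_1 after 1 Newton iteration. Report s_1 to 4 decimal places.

f'(s) = 2s + 1.646
s_0 = -0.088800: f = -0.599479, f' = 1.468400 → s_1 = -0.088800 - (-0.599479)/(1.468400) = 0.319453

0.3195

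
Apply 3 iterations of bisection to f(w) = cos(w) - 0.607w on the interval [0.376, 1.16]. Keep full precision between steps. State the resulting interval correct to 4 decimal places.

f(0.376000) = 0.701909, f(1.160000) = -0.304780 (opposite signs)
step 1: m = 0.768000, f(m) = 0.253126 > 0 → root in [0.768000, 1.160000]
step 2: m = 0.964000, f(m) = -0.014909 < 0 → root in [0.768000, 0.964000]
step 3: m = 0.866000, f(m) = 0.122217 > 0 → root in [0.866000, 0.964000]

[0.8660, 0.9640]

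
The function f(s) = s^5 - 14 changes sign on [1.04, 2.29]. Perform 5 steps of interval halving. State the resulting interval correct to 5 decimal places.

f(1.040000) = -12.783347, f(2.290000) = 48.976339 (opposite signs)
step 1: m = 1.665000, f(m) = -1.204090 < 0 → root in [1.665000, 2.290000]
step 2: m = 1.977500, f(m) = 16.240047 > 0 → root in [1.665000, 1.977500]
step 3: m = 1.821250, f(m) = 6.037698 > 0 → root in [1.665000, 1.821250]
step 4: m = 1.743125, f(m) = 2.093209 > 0 → root in [1.665000, 1.743125]
step 5: m = 1.704063, f(m) = 0.369035 > 0 → root in [1.665000, 1.704063]

[1.66500, 1.70406]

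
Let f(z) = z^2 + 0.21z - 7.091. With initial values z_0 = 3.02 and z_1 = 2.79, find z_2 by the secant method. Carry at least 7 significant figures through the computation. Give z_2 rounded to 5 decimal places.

2.57754

f(z_0) = 2.663600, f(z_1) = 1.279000
z_2 = 2.790000 - (1.279000)·(2.790000 - 3.020000)/(1.279000 - (2.663600)) = 2.577542; f(z_2) = 0.094004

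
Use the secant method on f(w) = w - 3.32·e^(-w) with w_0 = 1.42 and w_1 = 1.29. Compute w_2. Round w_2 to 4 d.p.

f(w_0) = 0.617509, f(w_1) = 0.376101
w_2 = 1.290000 - (0.376101)·(1.290000 - 1.420000)/(0.376101 - (0.617509)) = 1.087467; f(w_2) = -0.031602

1.0875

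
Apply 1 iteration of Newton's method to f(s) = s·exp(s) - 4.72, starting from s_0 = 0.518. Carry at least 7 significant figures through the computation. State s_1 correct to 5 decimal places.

2.02904

Newton update: s ← s − f(s)/f'(s).
f'(s) = (s + 1)·exp(s)
s_0 = 0.518000: f = -3.850451, f' = 2.548216 → s_1 = 0.518000 - (-3.850451)/(2.548216) = 2.029037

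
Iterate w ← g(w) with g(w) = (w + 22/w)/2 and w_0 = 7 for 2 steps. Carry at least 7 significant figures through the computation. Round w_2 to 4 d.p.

4.7047

w_1 = g(7.000000) = 5.071429
w_2 = g(5.071429) = 4.704728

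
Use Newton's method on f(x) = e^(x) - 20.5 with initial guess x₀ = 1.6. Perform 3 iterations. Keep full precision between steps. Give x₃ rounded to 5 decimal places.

3.32569

Newton update: x ← x − f(x)/f'(x).
f'(x) = e^(x)
x_0 = 1.600000: f = -15.546968, f' = 4.953032 → x_1 = 1.600000 - (-15.546968)/(4.953032) = 4.738879
x_1 = 4.738879: f = 93.805949, f' = 114.305949 → x_2 = 4.738879 - (93.805949)/(114.305949) = 3.918222
x_2 = 3.918222: f = 29.810906, f' = 50.310906 → x_3 = 3.918222 - (29.810906)/(50.310906) = 3.325688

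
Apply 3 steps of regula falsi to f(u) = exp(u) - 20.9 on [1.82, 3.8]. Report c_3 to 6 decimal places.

f(1.820000) = -14.728142, f(3.800000) = 23.801184
step 1: c = 2.576871, f(c) = -7.744094 < 0 → new bracket [2.576871, 3.800000]
step 2: c = 2.877138, f(c) = -3.136630 < 0 → new bracket [2.877138, 3.800000]
step 3: c = 2.984596, f(c) = -1.121487 < 0 → new bracket [2.984596, 3.800000]

2.984596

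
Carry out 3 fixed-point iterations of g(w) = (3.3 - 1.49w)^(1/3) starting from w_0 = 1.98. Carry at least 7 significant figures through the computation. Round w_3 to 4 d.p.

w_1 = g(1.980000) = 0.704596
w_2 = g(0.704596) = 1.310400
w_3 = g(1.310400) = 1.104528

1.1045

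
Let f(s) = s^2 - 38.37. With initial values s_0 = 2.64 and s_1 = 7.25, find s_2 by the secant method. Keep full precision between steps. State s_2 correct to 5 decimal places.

f(s_0) = -31.400400, f(s_1) = 14.192500
s_2 = 7.250000 - (14.192500)·(7.250000 - 2.640000)/(14.192500 - (-31.400400)) = 5.814965; f(s_2) = -4.556187

5.81496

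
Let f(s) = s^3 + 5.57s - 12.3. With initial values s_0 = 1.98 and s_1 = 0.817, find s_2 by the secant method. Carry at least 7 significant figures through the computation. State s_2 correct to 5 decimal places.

1.42877

f(s_0) = 6.490992, f(s_1) = -7.203971
s_2 = 0.817000 - (-7.203971)·(0.817000 - 1.980000)/(-7.203971 - (6.490992)) = 1.428774; f(s_2) = -1.425040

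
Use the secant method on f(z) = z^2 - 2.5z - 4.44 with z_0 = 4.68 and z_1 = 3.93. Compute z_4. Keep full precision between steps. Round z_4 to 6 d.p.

3.700012

f(z_0) = 5.762400, f(z_1) = 1.179900
z_2 = 3.930000 - (1.179900)·(3.930000 - 4.680000)/(1.179900 - (5.762400)) = 3.736890; f(z_2) = 0.182124
z_3 = 3.736890 - (0.182124)·(3.736890 - 3.930000)/(0.182124 - (1.179900)) = 3.701642; f(z_3) = 0.008049
z_4 = 3.701642 - (0.008049)·(3.701642 - 3.736890)/(0.008049 - (0.182124)) = 3.700012; f(z_4) = 0.000060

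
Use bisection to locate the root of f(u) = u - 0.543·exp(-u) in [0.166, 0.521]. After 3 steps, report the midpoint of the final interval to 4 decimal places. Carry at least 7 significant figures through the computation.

f(0.166000) = -0.293946, f(0.521000) = 0.198498 (opposite signs)
step 1: m = 0.343500, f(m) = -0.041641 < 0 → root in [0.343500, 0.521000]
step 2: m = 0.432250, f(m) = 0.079817 > 0 → root in [0.343500, 0.432250]
step 3: m = 0.387875, f(m) = 0.019451 > 0 → root in [0.343500, 0.387875]
Midpoint of [0.343500, 0.387875] = 0.365688

0.3657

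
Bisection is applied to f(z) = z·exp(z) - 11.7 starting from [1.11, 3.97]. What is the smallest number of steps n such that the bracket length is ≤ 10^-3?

12

Initial width b − a = 3.97 − 1.11 = 2.860000.
After n steps the width is (b−a)/2^n; need (b−a)/2^n ≤ 10^-3.
So n ≥ log₂(2.860000/10^-3) = log₂(2860.0000) ≈ 11.4818.
Hence n = 12.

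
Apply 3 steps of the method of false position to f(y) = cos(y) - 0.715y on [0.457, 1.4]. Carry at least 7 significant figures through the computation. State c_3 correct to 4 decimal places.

f(0.457000) = 0.570625, f(1.400000) = -0.831033
step 1: c = 0.840902, f(c) = 0.065546 > 0 → new bracket [0.840902, 1.400000]
step 2: c = 0.881776, f(c) = 0.005312 > 0 → new bracket [0.881776, 1.400000]
step 3: c = 0.885067, f(c) = 0.000415 > 0 → new bracket [0.885067, 1.400000]

0.8851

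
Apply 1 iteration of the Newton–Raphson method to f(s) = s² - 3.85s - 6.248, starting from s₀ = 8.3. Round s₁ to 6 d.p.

Newton update: s ← s − f(s)/f'(s).
f'(s) = 2s - 3.85
s_0 = 8.300000: f = 30.687000, f' = 12.750000 → s_1 = 8.300000 - (30.687000)/(12.750000) = 5.893176

5.893176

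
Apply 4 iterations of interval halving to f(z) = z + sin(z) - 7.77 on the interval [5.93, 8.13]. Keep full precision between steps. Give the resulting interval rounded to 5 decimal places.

f(5.930000) = -2.185888, f(8.130000) = 1.322148 (opposite signs)
step 1: m = 7.030000, f(m) = -0.060695 < 0 → root in [7.030000, 8.130000]
step 2: m = 7.580000, f(m) = 0.772701 > 0 → root in [7.030000, 7.580000]
step 3: m = 7.305000, f(m) = 0.388056 > 0 → root in [7.030000, 7.305000]
step 4: m = 7.167500, f(m) = 0.170981 > 0 → root in [7.030000, 7.167500]

[7.03000, 7.16750]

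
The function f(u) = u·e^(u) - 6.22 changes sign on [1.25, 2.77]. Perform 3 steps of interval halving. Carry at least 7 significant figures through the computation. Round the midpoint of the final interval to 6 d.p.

f(1.250000) = -1.857071, f(2.770000) = 37.985416 (opposite signs)
step 1: m = 2.010000, f(m) = 8.781268 > 0 → root in [1.250000, 2.010000]
step 2: m = 1.630000, f(m) = 2.099316 > 0 → root in [1.250000, 1.630000]
step 3: m = 1.440000, f(m) = -0.142198 < 0 → root in [1.440000, 1.630000]
Midpoint of [1.440000, 1.630000] = 1.535000

1.535000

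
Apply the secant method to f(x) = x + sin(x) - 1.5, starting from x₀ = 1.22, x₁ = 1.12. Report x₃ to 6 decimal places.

0.793310

f(x_0) = 0.659099, f(x_1) = 0.520100
x_2 = 1.120000 - (0.520100)·(1.120000 - 1.220000)/(0.520100 - (0.659099)) = 0.745824; f(x_2) = -0.075599
x_3 = 0.745824 - (-0.075599)·(0.745824 - 1.120000)/(-0.075599 - (0.520100)) = 0.793310; f(x_3) = 0.005989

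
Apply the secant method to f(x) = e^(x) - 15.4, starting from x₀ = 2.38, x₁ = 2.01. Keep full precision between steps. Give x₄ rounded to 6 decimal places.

f(x_0) = -4.595097, f(x_1) = -7.936683
x_2 = 2.010000 - (-7.936683)·(2.010000 - 2.380000)/(-7.936683 - (-4.595097)) = 2.888796; f(x_2) = 2.571662
x_3 = 2.888796 - (2.571662)·(2.888796 - 2.010000)/(2.571662 - (-7.936683)) = 2.673732; f(x_3) = -0.906038
x_4 = 2.673732 - (-0.906038)·(2.673732 - 2.888796)/(-0.906038 - (2.571662)) = 2.729762; f(x_4) = -0.070757

2.729762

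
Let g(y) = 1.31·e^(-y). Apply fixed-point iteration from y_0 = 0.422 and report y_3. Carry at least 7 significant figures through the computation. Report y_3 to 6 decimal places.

0.752117

y_1 = g(0.422000) = 0.859012
y_2 = g(0.859012) = 0.554891
y_3 = g(0.554891) = 0.752117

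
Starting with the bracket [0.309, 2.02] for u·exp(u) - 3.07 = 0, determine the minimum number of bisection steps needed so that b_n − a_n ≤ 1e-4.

Initial width b − a = 2.02 − 0.309 = 1.711000.
After n steps the width is (b−a)/2^n; need (b−a)/2^n ≤ 1e-4.
So n ≥ log₂(1.711000/1e-4) = log₂(17110.0000) ≈ 14.0626.
Hence n = 15.

15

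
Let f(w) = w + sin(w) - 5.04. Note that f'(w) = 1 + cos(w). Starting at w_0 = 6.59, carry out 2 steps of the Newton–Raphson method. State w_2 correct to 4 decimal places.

w_0 = 6.590000: f = 1.852024, f' = 1.953300 → w_1 = 6.590000 - (1.852024)/(1.953300) = 5.641849
w_1 = 5.641849: f = 0.003582, f' = 1.801297 → w_2 = 5.641849 - (0.003582)/(1.801297) = 5.639860

5.6399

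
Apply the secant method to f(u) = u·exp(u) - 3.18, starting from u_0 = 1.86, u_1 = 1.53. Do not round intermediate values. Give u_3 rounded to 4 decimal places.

1.1321

f(u_0) = 8.768150, f(u_1) = 3.885811
u_2 = 1.530000 - (3.885811)·(1.530000 - 1.860000)/(3.885811 - (8.768150)) = 1.267356; f(u_2) = 1.320951
u_3 = 1.267356 - (1.320951)·(1.267356 - 1.530000)/(1.320951 - (3.885811)) = 1.132089; f(u_3) = 0.331889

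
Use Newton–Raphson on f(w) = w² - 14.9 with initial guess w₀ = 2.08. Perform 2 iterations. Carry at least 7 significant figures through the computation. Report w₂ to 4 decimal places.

Newton update: w ← w − f(w)/f'(w).
f'(w) = 2w
w_0 = 2.080000: f = -10.573600, f' = 4.160000 → w_1 = 2.080000 - (-10.573600)/(4.160000) = 4.621731
w_1 = 4.621731: f = 6.460395, f' = 9.243462 → w_2 = 4.621731 - (6.460395)/(9.243462) = 3.922816

3.9228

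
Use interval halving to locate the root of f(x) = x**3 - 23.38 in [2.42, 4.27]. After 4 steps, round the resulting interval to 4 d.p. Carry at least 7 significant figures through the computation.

[2.7669, 2.8825]

f(2.420000) = -9.207512, f(4.270000) = 54.474483 (opposite signs)
step 1: m = 3.345000, f(m) = 14.047289 > 0 → root in [2.420000, 3.345000]
step 2: m = 2.882500, f(m) = 0.570134 > 0 → root in [2.420000, 2.882500]
step 3: m = 2.651250, f(m) = -4.744028 < 0 → root in [2.651250, 2.882500]
step 4: m = 2.766875, f(m) = -2.197919 < 0 → root in [2.766875, 2.882500]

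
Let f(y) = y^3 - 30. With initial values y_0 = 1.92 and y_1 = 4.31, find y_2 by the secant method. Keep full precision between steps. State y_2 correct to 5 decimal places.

2.67062

f(y_0) = -22.922112, f(y_1) = 50.062991
y_2 = 4.310000 - (50.062991)·(4.310000 - 1.920000)/(50.062991 - (-22.922112)) = 2.670617; f(y_2) = -10.952642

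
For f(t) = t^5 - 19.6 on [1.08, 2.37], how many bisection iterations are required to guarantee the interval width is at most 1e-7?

24

Initial width b − a = 2.37 − 1.08 = 1.290000.
After n steps the width is (b−a)/2^n; need (b−a)/2^n ≤ 1e-7.
So n ≥ log₂(1.290000/1e-7) = log₂(12900000.0000) ≈ 23.6209.
Hence n = 24.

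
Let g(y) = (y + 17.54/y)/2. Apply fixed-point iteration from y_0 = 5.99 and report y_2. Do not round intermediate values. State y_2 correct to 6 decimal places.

y_1 = g(5.990000) = 4.459107
y_2 = g(4.459107) = 4.196315

4.196315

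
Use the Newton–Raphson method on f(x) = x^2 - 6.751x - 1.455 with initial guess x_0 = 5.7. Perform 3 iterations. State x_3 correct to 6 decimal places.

6.960081

f'(x) = 2x - 6.751
x_0 = 5.700000: f = -7.445700, f' = 4.649000 → x_1 = 5.700000 - (-7.445700)/(4.649000) = 7.301570
x_1 = 7.301570: f = 2.565027, f' = 7.852140 → x_2 = 7.301570 - (2.565027)/(7.852140) = 6.974904
x_2 = 6.974904: f = 0.106711, f' = 7.198808 → x_3 = 6.974904 - (0.106711)/(7.198808) = 6.960081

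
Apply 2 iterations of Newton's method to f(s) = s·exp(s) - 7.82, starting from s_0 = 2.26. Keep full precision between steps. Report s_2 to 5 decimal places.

1.62314

f'(s) = (s + 1)·exp(s)
s_0 = 2.260000: f = 13.837782, f' = 31.240871 → s_1 = 2.260000 - (13.837782)/(31.240871) = 1.817062
s_1 = 1.817062: f = 3.361742, f' = 17.335492 → s_2 = 1.817062 - (3.361742)/(17.335492) = 1.623139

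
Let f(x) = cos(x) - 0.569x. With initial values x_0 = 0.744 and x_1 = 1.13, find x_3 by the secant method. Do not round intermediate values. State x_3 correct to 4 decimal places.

f(x_0) = 0.312430, f(x_1) = -0.216310
x_2 = 1.130000 - (-0.216310)·(1.130000 - 0.744000)/(-0.216310 - (0.312430)) = 0.972085; f(x_2) = 0.010462
x_3 = 0.972085 - (0.010462)·(0.972085 - 1.130000)/(0.010462 - (-0.216310)) = 0.979370; f(x_3) = 0.000284

0.9794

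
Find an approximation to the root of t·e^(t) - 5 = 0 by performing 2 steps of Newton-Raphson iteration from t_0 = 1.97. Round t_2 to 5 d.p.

f'(t) = (t + 1)·e^(t)
t_0 = 1.970000: f = 9.126233, f' = 21.296909 → t_1 = 1.970000 - (9.126233)/(21.296909) = 1.541476
t_1 = 1.541476: f = 2.200977, f' = 11.872458 → t_2 = 1.541476 - (2.200977)/(11.872458) = 1.356091

1.35609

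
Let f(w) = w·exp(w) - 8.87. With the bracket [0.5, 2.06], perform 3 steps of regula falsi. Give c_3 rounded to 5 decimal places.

1.64743

f(0.500000) = -8.045639, f(2.060000) = 7.292698
step 1: c = 1.318289, f(c) = -3.943522 < 0 → new bracket [1.318289, 2.060000]
step 2: c = 1.578604, f(c) = -1.216639 < 0 → new bracket [1.578604, 2.060000]
step 3: c = 1.647433, f(c) = -0.313848 < 0 → new bracket [1.647433, 2.060000]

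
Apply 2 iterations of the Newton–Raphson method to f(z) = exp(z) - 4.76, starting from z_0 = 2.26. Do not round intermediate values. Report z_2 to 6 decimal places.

Newton update: z ← z − f(z)/f'(z).
f'(z) = exp(z)
z_0 = 2.260000: f = 4.823089, f' = 9.583089 → z_1 = 2.260000 - (4.823089)/(9.583089) = 1.756708
z_1 = 1.756708: f = 1.033336, f' = 5.793336 → z_2 = 1.756708 - (1.033336)/(5.793336) = 1.578342

1.578342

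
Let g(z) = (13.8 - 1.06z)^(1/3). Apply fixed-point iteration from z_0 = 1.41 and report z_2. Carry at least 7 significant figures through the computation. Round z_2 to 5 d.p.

2.24751

z_1 = g(1.410000) = 2.308688
z_2 = g(2.308688) = 2.247506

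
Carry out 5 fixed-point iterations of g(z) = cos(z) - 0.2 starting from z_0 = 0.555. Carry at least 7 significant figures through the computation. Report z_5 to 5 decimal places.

0.61994

z_1 = g(0.555000) = 0.649900
z_2 = g(0.649900) = 0.596144
z_3 = g(0.596144) = 0.627507
z_4 = g(0.627507) = 0.609494
z_5 = g(0.609494) = 0.619938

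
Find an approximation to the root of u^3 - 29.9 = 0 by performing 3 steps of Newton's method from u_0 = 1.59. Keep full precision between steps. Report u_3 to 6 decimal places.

Newton update: u ← u − f(u)/f'(u).
f'(u) = 3u^2
u_0 = 1.590000: f = -25.880321, f' = 7.584300 → u_1 = 1.590000 - (-25.880321)/(7.584300) = 5.002355
u_1 = 5.002355: f = 95.276678, f' = 75.070655 → u_2 = 5.002355 - (95.276678)/(75.070655) = 3.733195
u_2 = 3.733195: f = 22.128566, f' = 41.810224 → u_3 = 3.733195 - (22.128566)/(41.810224) = 3.203932

3.203932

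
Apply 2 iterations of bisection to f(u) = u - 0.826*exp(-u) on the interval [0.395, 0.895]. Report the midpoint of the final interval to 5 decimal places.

0.45750

f(0.395000) = -0.161460, f(0.895000) = 0.557490 (opposite signs)
step 1: m = 0.645000, f(m) = 0.211629 > 0 → root in [0.395000, 0.645000]
step 2: m = 0.520000, f(m) = 0.028926 > 0 → root in [0.395000, 0.520000]
Midpoint of [0.395000, 0.520000] = 0.457500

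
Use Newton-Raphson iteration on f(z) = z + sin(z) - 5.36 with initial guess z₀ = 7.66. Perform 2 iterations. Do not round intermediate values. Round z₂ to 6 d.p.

f'(z) = 1 + cos(z)
z_0 = 7.660000: f = 3.281244, f' = 1.192767 → z_1 = 7.660000 - (3.281244)/(1.192767) = 4.909049
z_1 = 4.909049: f = -1.431676, f' = 1.195395 → z_2 = 4.909049 - (-1.431676)/(1.195395) = 6.106708

6.106708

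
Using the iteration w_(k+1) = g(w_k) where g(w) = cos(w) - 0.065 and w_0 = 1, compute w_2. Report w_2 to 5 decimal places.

0.82415

w_1 = g(1.000000) = 0.475302
w_2 = g(0.475302) = 0.824154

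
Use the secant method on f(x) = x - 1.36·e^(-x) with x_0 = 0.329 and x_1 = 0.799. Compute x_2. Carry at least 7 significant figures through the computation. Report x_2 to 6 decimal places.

0.693827

Secant update: x_(k+1) = x_k − f(x_k)·(x_k − x_(k-1))/(f(x_k) − f(x_(k-1))).
f(x_0) = -0.649715, f(x_1) = 0.187301
x_2 = 0.799000 - (0.187301)·(0.799000 - 0.329000)/(0.187301 - (-0.649715)) = 0.693827; f(x_2) = 0.014289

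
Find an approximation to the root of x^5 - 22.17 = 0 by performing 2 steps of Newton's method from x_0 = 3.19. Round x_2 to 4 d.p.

f'(x) = 5x^4
x_0 = 3.190000: f = 308.164106, f' = 517.765056 → x_1 = 3.190000 - (308.164106)/(517.765056) = 2.594819
x_1 = 2.594819: f = 95.464593, f' = 226.672089 → x_2 = 2.594819 - (95.464593)/(226.672089) = 2.173661

2.1737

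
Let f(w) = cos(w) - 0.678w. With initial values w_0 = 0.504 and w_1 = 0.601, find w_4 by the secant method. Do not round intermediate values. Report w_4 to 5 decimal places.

0.90777

f(w_0) = 0.533946, f(w_1) = 0.417293
w_2 = 0.601000 - (0.417293)·(0.601000 - 0.504000)/(0.417293 - (0.533946)) = 0.947989; f(w_2) = -0.059418
w_3 = 0.947989 - (-0.059418)·(0.947989 - 0.601000)/(-0.059418 - (0.417293)) = 0.904739; f(w_3) = 0.004477
w_4 = 0.904739 - (0.004477)·(0.904739 - 0.947989)/(0.004477 - (-0.059418)) = 0.907770; f(w_4) = 0.000037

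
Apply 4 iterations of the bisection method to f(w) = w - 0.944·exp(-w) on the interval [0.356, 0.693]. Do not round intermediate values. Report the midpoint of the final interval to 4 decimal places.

f(0.356000) = -0.305246, f(0.693000) = 0.220931 (opposite signs)
step 1: m = 0.524500, f(m) = -0.034208 < 0 → root in [0.524500, 0.693000]
step 2: m = 0.608750, f(m) = 0.095185 > 0 → root in [0.524500, 0.608750]
step 3: m = 0.566625, f(m) = 0.030964 > 0 → root in [0.524500, 0.566625]
step 4: m = 0.545562, f(m) = -0.001500 < 0 → root in [0.545562, 0.566625]
Midpoint of [0.545562, 0.566625] = 0.556094

0.5561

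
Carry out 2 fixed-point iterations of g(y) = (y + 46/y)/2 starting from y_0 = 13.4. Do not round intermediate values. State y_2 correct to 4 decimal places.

y_1 = g(13.400000) = 8.416418
y_2 = g(8.416418) = 6.940963

6.9410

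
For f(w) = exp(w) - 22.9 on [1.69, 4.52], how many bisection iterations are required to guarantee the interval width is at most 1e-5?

19

Initial width b − a = 4.52 − 1.69 = 2.830000.
After n steps the width is (b−a)/2^n; need (b−a)/2^n ≤ 1e-5.
So n ≥ log₂(2.830000/1e-5) = log₂(283000.0000) ≈ 18.1104.
Hence n = 19.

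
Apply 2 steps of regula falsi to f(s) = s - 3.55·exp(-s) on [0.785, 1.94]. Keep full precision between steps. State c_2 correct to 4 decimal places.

False-position update: c = (a·f(b) − b·f(a))/(f(b) − f(a)); replace the endpoint whose sign matches f(c).
f(0.785000) = -0.834225, f(1.940000) = 1.429851
step 1: c = 1.210573, f(c) = 0.152579 > 0 → new bracket [0.785000, 1.210573]
step 2: c = 1.144771, f(c) = 0.014818 > 0 → new bracket [0.785000, 1.144771]

1.1448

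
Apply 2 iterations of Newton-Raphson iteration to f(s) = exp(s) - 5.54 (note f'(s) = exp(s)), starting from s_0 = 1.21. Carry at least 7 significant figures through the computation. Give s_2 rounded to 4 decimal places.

s_0 = 1.210000: f = -2.186515, f' = 3.353485 → s_1 = 1.210000 - (-2.186515)/(3.353485) = 1.862013
s_1 = 1.862013: f = 0.896680, f' = 6.436680 → s_2 = 1.862013 - (0.896680)/(6.436680) = 1.722705

1.7227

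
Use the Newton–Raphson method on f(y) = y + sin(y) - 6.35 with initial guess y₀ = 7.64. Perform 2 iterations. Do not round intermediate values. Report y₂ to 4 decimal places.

f'(y) = 1 + cos(y)
y_0 = 7.640000: f = 2.267193, f' = 1.212352 → y_1 = 7.640000 - (2.267193)/(1.212352) = 5.769922
y_1 = 5.769922: f = -1.071100, f' = 1.871147 → y_2 = 5.769922 - (-1.071100)/(1.871147) = 6.342352

6.3424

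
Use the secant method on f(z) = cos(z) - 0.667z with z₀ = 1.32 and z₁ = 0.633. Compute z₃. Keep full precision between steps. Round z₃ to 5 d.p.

f(z_0) = -0.632265, f(z_1) = 0.384045
z_2 = 0.633000 - (0.384045)·(0.633000 - 1.320000)/(0.384045 - (-0.632265)) = 0.892605; f(z_2) = 0.032018
z_3 = 0.892605 - (0.032018)·(0.892605 - 0.633000)/(0.032018 - (0.384045)) = 0.916217; f(z_3) = -0.002291

0.91622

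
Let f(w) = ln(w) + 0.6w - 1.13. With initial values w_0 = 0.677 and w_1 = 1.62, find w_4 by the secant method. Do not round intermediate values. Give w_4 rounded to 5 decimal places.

1.36490

f(w_0) = -1.113884, f(w_1) = 0.324426
w_2 = 1.620000 - (0.324426)·(1.620000 - 0.677000)/(0.324426 - (-1.113884)) = 1.407296; f(w_2) = 0.056048
w_3 = 1.407296 - (0.056048)·(1.407296 - 1.620000)/(0.056048 - (0.324426)) = 1.362875; f(w_3) = -0.002678
w_4 = 1.362875 - (-0.002678)·(1.362875 - 1.407296)/(-0.002678 - (0.056048)) = 1.364901; f(w_4) = 0.000023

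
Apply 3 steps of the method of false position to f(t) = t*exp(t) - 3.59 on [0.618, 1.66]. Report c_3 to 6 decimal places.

f(0.618000) = -2.443478, f(1.660000) = 5.140456
step 1: c = 0.953723, f(c) = -1.114749 < 0 → new bracket [0.953723, 1.660000]
step 2: c = 1.079590, f(c) = -0.412257 < 0 → new bracket [1.079590, 1.660000]
step 3: c = 1.122682, f(c) = -0.139902 < 0 → new bracket [1.122682, 1.660000]

1.122682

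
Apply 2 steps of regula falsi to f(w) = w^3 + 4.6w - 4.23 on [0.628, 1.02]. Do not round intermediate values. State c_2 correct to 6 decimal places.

False-position update: c = (a·f(b) − b·f(a))/(f(b) − f(a)); replace the endpoint whose sign matches f(c).
f(0.628000) = -1.093527, f(1.020000) = 1.523208
step 1: c = 0.791816, f(c) = -0.091201 < 0 → new bracket [0.791816, 1.020000]
step 2: c = 0.804706, f(c) = -0.007261 < 0 → new bracket [0.804706, 1.020000]

0.804706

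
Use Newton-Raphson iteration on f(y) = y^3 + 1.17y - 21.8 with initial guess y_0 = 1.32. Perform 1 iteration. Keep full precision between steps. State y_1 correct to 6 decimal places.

f'(y) = 3y^2 + 1.17
y_0 = 1.320000: f = -17.955632, f' = 6.397200 → y_1 = 1.320000 - (-17.955632)/(6.397200) = 4.126795

4.126795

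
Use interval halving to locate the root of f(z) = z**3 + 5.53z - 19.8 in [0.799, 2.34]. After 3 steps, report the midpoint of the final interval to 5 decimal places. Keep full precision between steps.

2.05106

f(0.799000) = -14.871448, f(2.340000) = 5.953104 (opposite signs)
step 1: m = 1.569500, f(m) = -7.254468 < 0 → root in [1.569500, 2.340000]
step 2: m = 1.954750, f(m) = -1.521040 < 0 → root in [1.954750, 2.340000]
step 3: m = 2.147375, f(m) = 1.977001 > 0 → root in [1.954750, 2.147375]
Midpoint of [1.954750, 2.147375] = 2.051062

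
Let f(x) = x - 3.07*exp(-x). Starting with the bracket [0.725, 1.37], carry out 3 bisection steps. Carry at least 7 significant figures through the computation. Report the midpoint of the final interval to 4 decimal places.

1.0878

f(0.725000) = -0.761876, f(1.370000) = 0.589892 (opposite signs)
step 1: m = 1.047500, f(m) = -0.029498 < 0 → root in [1.047500, 1.370000]
step 2: m = 1.208750, f(m) = 0.292139 > 0 → root in [1.047500, 1.208750]
step 3: m = 1.128125, f(m) = 0.134552 > 0 → root in [1.047500, 1.128125]
Midpoint of [1.047500, 1.128125] = 1.087813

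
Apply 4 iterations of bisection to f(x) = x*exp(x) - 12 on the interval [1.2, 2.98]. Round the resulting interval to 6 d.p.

[1.756250, 1.867500]

f(1.200000) = -8.015860, f(2.980000) = 46.669694 (opposite signs)
step 1: m = 2.090000, f(m) = 4.897473 > 0 → root in [1.200000, 2.090000]
step 2: m = 1.645000, f(m) = -3.477239 < 0 → root in [1.645000, 2.090000]
step 3: m = 1.867500, f(m) = 0.086639 > 0 → root in [1.645000, 1.867500]
step 4: m = 1.756250, f(m) = -1.830115 < 0 → root in [1.756250, 1.867500]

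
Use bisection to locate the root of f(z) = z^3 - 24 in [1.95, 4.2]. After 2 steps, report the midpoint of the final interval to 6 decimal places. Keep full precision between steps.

f(1.950000) = -16.585125, f(4.200000) = 50.088000 (opposite signs)
step 1: m = 3.075000, f(m) = 5.076047 > 0 → root in [1.950000, 3.075000]
step 2: m = 2.512500, f(m) = -8.139451 < 0 → root in [2.512500, 3.075000]
Midpoint of [2.512500, 3.075000] = 2.793750

2.793750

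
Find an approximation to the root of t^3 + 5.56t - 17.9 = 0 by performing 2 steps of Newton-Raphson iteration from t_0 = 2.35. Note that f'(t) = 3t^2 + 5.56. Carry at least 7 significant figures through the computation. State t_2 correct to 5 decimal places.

t_0 = 2.350000: f = 8.143875, f' = 22.127500 → t_1 = 2.350000 - (8.143875)/(22.127500) = 1.981957
t_1 = 1.981957: f = 0.905110, f' = 17.344459 → t_2 = 1.981957 - (0.905110)/(17.344459) = 1.929772

1.92977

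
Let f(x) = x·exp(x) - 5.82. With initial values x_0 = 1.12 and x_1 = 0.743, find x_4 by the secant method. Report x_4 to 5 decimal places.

Secant update: x_(k+1) = x_k − f(x_k)·(x_k − x_(k-1))/(f(x_k) − f(x_(k-1))).
f(x_0) = -2.387363, f(x_1) = -4.258041
x_2 = 0.743000 - (-4.258041)·(0.743000 - 1.120000)/(-4.258041 - (-2.387363)) = 1.601128; f(x_2) = 2.119393
x_3 = 1.601128 - (2.119393)·(1.601128 - 0.743000)/(2.119393 - (-4.258041)) = 1.315949; f(x_3) = -0.913763
x_4 = 1.315949 - (-0.913763)·(1.315949 - 1.601128)/(-0.913763 - (2.119393)) = 1.401862; f(x_4) = -0.124578

1.40186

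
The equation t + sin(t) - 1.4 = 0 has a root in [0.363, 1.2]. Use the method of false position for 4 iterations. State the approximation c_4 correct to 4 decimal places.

False-position update: c = (a·f(b) − b·f(a))/(f(b) − f(a)); replace the endpoint whose sign matches f(c).
f(0.363000) = -0.681920, f(1.200000) = 0.732039
step 1: c = 0.766666, f(c) = 0.060403 > 0 → new bracket [0.363000, 0.766666]
step 2: c = 0.733819, f(c) = 0.003530 > 0 → new bracket [0.363000, 0.733819]
step 3: c = 0.731910, f(c) = 0.000201 > 0 → new bracket [0.363000, 0.731910]
step 4: c = 0.731801, f(c) = 0.000011 > 0 → new bracket [0.363000, 0.731801]

0.7318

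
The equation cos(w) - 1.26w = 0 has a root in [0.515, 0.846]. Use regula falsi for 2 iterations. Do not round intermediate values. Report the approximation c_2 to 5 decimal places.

0.63746

f(0.515000) = 0.221393, f(0.846000) = -0.402977
step 1: c = 0.632368, f(c) = 0.009847 > 0 → new bracket [0.632368, 0.846000]
step 2: c = 0.637463, f(c) = 0.000404 > 0 → new bracket [0.637463, 0.846000]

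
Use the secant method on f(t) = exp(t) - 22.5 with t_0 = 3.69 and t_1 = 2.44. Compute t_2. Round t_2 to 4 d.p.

Secant update: t_(k+1) = t_k − f(t_k)·(t_k − t_(k-1))/(f(t_k) − f(t_(k-1))).
f(t_0) = 17.544847, f(t_1) = -11.026959
t_2 = 2.440000 - (-11.026959)·(2.440000 - 3.690000)/(-11.026959 - (17.544847)) = 2.922423; f(t_2) = -3.913731

2.9224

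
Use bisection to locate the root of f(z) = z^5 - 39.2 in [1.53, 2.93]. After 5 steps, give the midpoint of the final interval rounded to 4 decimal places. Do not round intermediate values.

f(1.530000) = -30.815886, f(2.930000) = 176.742488 (opposite signs)
step 1: m = 2.230000, f(m) = 15.947308 > 0 → root in [1.530000, 2.230000]
step 2: m = 1.880000, f(m) = -15.715071 < 0 → root in [1.880000, 2.230000]
step 3: m = 2.055000, f(m) = -2.551253 < 0 → root in [2.055000, 2.230000]
step 4: m = 2.142500, f(m) = 5.944428 > 0 → root in [2.055000, 2.142500]
step 5: m = 2.098750, f(m) = 1.519604 > 0 → root in [2.055000, 2.098750]
Midpoint of [2.055000, 2.098750] = 2.076875

2.0769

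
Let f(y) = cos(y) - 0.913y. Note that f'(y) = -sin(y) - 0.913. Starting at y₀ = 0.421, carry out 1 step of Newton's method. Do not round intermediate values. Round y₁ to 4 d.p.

y_0 = 0.421000: f = 0.528308, f' = -1.321673 → y_1 = 0.421000 - (0.528308)/(-1.321673) = 0.820726

0.8207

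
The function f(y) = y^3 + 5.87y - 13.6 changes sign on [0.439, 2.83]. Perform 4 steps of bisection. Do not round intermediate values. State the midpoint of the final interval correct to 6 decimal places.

f(0.439000) = -10.938465, f(2.830000) = 25.677287 (opposite signs)
step 1: m = 1.634500, f(m) = 0.361229 > 0 → root in [0.439000, 1.634500]
step 2: m = 1.036750, f(m) = -6.399926 < 0 → root in [1.036750, 1.634500]
step 3: m = 1.335625, f(m) = -3.377268 < 0 → root in [1.335625, 1.634500]
step 4: m = 1.485063, f(m) = -1.607511 < 0 → root in [1.485063, 1.634500]
Midpoint of [1.485063, 1.634500] = 1.559781

1.559781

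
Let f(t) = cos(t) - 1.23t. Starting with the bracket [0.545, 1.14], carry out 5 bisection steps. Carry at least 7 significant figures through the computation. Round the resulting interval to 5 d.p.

f(0.545000) = 0.184777, f(1.140000) = -0.984605 (opposite signs)
step 1: m = 0.842500, f(m) = -0.370676 < 0 → root in [0.545000, 0.842500]
step 2: m = 0.693750, f(m) = -0.084459 < 0 → root in [0.545000, 0.693750]
step 3: m = 0.619375, f(m) = 0.052410 > 0 → root in [0.619375, 0.693750]
step 4: m = 0.656563, f(m) = -0.015477 < 0 → root in [0.619375, 0.656563]
step 5: m = 0.637969, f(m) = 0.018606 > 0 → root in [0.637969, 0.656563]

[0.63797, 0.65656]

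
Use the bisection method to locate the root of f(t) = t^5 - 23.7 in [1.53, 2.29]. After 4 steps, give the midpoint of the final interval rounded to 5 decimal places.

1.88625

f(1.530000) = -15.315886, f(2.290000) = 39.276339 (opposite signs)
step 1: m = 1.910000, f(m) = 1.719490 > 0 → root in [1.530000, 1.910000]
step 2: m = 1.720000, f(m) = -8.646335 < 0 → root in [1.720000, 1.910000]
step 3: m = 1.815000, f(m) = -4.003768 < 0 → root in [1.815000, 1.910000]
step 4: m = 1.862500, f(m) = -1.287959 < 0 → root in [1.862500, 1.910000]
Midpoint of [1.862500, 1.910000] = 1.886250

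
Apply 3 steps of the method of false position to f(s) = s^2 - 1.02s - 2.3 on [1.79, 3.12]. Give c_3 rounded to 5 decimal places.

False-position update: c = (a·f(b) − b·f(a))/(f(b) − f(a)); replace the endpoint whose sign matches f(c).
f(1.790000) = -0.921700, f(3.120000) = 4.252000
step 1: c = 2.026941, f(c) = -0.258990 < 0 → new bracket [2.026941, 3.120000]
step 2: c = 2.089697, f(c) = -0.064658 < 0 → new bracket [2.089697, 3.120000]
step 3: c = 2.105129, f(c) = -0.015662 < 0 → new bracket [2.105129, 3.120000]

2.10513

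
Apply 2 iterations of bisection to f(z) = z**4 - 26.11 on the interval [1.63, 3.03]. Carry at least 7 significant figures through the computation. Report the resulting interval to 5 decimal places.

[1.98000, 2.33000]

f(1.630000) = -19.050882, f(3.030000) = 58.178925 (opposite signs)
step 1: m = 2.330000, f(m) = 3.362955 > 0 → root in [1.630000, 2.330000]
step 2: m = 1.980000, f(m) = -10.740464 < 0 → root in [1.980000, 2.330000]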